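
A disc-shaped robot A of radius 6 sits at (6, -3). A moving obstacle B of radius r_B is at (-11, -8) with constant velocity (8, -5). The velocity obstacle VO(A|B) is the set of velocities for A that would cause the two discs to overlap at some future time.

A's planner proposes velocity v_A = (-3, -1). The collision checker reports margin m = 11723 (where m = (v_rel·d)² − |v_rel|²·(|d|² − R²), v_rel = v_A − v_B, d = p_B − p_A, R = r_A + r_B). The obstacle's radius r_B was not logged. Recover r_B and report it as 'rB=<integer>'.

m = 11723
d = (-17, -5);  v_rel = (-11, 4),  |v_rel|² = 137
v_rel×d = (-11)·(-5) − (4)·(-17) = 123
since m = R²·137 − 123²:  R² = (15129 + 11723) / 137 = 196
R = √196 = 14  ⇒  r_B = 14 − 6 = 8

rB=8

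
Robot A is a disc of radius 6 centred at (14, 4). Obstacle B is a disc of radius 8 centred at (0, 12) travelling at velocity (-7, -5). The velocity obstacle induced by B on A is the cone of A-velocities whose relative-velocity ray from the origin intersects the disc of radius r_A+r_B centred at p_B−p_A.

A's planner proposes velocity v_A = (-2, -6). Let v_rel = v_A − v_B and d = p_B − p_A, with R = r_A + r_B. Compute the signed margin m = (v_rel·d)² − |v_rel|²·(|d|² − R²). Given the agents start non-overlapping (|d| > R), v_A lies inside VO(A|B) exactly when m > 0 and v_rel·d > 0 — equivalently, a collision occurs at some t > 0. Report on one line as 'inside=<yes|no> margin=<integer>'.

d = (-14, 8),  |d|² = 260;  R = 6+8 = 14,  c = 260−14² = 64
v_rel = (5, -1),  |v_rel|² = 26;  v_rel·d = (5)·(-14) + (-1)·(8) = -78
26·t² + 156·t + 64 = 0  ⇒  m = (-78)² − 26·64 = 4420
m = 4420 > 0,  v_rel·d = -78 < 0  ⇒  outside

inside=no margin=4420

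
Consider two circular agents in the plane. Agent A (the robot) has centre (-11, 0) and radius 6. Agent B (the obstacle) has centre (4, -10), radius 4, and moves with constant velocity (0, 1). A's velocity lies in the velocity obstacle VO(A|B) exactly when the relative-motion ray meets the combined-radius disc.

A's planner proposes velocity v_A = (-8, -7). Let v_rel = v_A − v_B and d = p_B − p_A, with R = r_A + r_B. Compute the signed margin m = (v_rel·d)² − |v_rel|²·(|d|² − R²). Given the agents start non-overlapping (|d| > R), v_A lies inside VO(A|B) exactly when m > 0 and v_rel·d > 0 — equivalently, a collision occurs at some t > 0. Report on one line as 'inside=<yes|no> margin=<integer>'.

d = (15, -10),  |d|² = 325;  R = 6+4 = 10,  c = 325−10² = 225
v_rel = (-8, -8),  |v_rel|² = 128;  v_rel·d = (-8)·(15) + (-8)·(-10) = -40
128·t² + 80·t + 225 = 0  ⇒  m = (-40)² − 128·225 = -27200
m = -27200 < 0,  v_rel·d = -40 < 0  ⇒  outside

inside=no margin=-27200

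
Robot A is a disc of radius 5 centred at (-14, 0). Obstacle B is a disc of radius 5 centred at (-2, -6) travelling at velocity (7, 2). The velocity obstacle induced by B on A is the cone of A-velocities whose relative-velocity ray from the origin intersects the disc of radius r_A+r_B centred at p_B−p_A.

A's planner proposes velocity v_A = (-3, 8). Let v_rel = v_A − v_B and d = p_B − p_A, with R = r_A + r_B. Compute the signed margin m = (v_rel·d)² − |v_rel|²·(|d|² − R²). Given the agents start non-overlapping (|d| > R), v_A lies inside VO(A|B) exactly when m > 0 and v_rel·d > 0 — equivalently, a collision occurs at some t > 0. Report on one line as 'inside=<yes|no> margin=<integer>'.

d = (12, -6),  |d|² = 180;  R = 5+5 = 10,  c = 180−10² = 80
v_rel = (-10, 6),  |v_rel|² = 136;  v_rel·d = (-10)·(12) + (6)·(-6) = -156
136·t² + 312·t + 80 = 0  ⇒  m = (-156)² − 136·80 = 13456
m = 13456 > 0,  v_rel·d = -156 < 0  ⇒  outside

inside=no margin=13456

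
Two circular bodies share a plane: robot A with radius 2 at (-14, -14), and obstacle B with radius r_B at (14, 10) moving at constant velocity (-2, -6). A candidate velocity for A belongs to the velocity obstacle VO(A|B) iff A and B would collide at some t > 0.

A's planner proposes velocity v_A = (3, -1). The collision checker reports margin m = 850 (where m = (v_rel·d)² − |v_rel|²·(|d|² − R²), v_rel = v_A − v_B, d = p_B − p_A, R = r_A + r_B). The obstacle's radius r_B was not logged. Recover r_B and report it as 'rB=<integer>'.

m = 850
d = (28, 24);  v_rel = (5, 5),  |v_rel|² = 50
v_rel×d = (5)·(24) − (5)·(28) = -20
since m = R²·50 − (-20)²:  R² = (400 + 850) / 50 = 25
R = √25 = 5  ⇒  r_B = 5 − 2 = 3

rB=3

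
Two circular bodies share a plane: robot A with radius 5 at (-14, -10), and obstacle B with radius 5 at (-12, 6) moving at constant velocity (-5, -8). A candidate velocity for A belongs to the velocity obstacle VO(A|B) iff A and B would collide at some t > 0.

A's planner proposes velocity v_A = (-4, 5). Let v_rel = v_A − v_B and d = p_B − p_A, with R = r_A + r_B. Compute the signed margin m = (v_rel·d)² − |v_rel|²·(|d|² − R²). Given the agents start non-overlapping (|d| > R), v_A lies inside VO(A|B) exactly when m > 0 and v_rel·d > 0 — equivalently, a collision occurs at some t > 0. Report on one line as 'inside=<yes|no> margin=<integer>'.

d = (2, 16),  |d|² = 260;  R = 5+5 = 10,  c = 260−10² = 160
v_rel = (1, 13),  |v_rel|² = 170;  v_rel·d = (1)·(2) + (13)·(16) = 210
170·t² − 420·t + 160 = 0  ⇒  m = 210² − 170·160 = 16900
m = 16900 > 0,  v_rel·d = 210 > 0  ⇒  inside

inside=yes margin=16900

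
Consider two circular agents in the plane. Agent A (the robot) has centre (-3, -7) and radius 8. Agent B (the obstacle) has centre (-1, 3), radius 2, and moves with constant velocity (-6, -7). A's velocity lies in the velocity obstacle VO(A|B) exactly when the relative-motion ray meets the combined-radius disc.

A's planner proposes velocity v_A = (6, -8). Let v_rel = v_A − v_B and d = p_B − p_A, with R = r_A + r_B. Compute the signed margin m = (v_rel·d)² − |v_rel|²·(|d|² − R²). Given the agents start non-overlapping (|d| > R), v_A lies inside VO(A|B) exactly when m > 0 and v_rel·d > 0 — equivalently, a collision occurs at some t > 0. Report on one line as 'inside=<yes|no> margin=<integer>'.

d = (2, 10),  |d|² = 104;  R = 8+2 = 10,  c = 104−10² = 4
v_rel = (12, -1),  |v_rel|² = 145;  v_rel·d = (12)·(2) + (-1)·(10) = 14
145·t² − 28·t + 4 = 0  ⇒  m = 14² − 145·4 = -384
m = -384 < 0,  v_rel·d = 14 > 0  ⇒  outside

inside=no margin=-384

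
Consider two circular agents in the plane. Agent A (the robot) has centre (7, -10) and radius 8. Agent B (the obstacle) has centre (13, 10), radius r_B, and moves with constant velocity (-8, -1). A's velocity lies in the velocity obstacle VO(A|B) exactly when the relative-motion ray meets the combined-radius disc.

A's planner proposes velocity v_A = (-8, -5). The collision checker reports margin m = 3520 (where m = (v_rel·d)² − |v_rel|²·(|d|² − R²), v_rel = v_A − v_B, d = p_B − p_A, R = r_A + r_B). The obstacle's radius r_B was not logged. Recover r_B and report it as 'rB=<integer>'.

m = 3520
d = (6, 20);  v_rel = (0, -4),  |v_rel|² = 16
v_rel×d = (0)·(20) − (-4)·(6) = 24
since m = R²·16 − 24²:  R² = (576 + 3520) / 16 = 256
R = √256 = 16  ⇒  r_B = 16 − 8 = 8

rB=8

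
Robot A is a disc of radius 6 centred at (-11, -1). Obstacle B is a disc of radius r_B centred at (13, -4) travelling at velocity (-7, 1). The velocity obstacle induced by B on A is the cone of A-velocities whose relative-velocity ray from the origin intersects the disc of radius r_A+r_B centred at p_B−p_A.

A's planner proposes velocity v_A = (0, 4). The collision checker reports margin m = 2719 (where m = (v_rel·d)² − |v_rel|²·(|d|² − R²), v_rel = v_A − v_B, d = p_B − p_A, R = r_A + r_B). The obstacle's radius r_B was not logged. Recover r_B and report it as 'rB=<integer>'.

m = 2719
d = (24, -3);  v_rel = (7, 3),  |v_rel|² = 58
v_rel×d = (7)·(-3) − (3)·(24) = -93
since m = R²·58 − (-93)²:  R² = (8649 + 2719) / 58 = 196
R = √196 = 14  ⇒  r_B = 14 − 6 = 8

rB=8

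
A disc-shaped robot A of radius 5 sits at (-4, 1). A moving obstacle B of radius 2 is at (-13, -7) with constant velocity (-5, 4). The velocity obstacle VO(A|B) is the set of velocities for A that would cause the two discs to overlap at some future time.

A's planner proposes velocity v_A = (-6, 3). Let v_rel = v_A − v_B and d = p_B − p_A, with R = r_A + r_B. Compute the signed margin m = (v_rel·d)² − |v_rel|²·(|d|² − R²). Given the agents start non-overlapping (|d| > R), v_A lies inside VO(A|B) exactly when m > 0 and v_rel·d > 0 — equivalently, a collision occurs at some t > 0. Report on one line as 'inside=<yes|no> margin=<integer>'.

d = (-9, -8),  |d|² = 145;  R = 5+2 = 7,  c = 145−7² = 96
v_rel = (-1, -1),  |v_rel|² = 2;  v_rel·d = (-1)·(-9) + (-1)·(-8) = 17
2·t² − 34·t + 96 = 0  ⇒  m = 17² − 2·96 = 97
m = 97 > 0,  v_rel·d = 17 > 0  ⇒  inside

inside=yes margin=97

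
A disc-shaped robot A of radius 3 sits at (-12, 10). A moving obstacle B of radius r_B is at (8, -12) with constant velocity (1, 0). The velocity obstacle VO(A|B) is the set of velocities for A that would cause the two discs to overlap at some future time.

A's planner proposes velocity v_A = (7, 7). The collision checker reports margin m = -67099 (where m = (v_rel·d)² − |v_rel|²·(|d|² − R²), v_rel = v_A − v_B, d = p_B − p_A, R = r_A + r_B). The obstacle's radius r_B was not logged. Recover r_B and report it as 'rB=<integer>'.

m = -67099
d = (20, -22);  v_rel = (6, 7),  |v_rel|² = 85
v_rel×d = (6)·(-22) − (7)·(20) = -272
since m = R²·85 − (-272)²:  R² = (73984 + -67099) / 85 = 81
R = √81 = 9  ⇒  r_B = 9 − 3 = 6

rB=6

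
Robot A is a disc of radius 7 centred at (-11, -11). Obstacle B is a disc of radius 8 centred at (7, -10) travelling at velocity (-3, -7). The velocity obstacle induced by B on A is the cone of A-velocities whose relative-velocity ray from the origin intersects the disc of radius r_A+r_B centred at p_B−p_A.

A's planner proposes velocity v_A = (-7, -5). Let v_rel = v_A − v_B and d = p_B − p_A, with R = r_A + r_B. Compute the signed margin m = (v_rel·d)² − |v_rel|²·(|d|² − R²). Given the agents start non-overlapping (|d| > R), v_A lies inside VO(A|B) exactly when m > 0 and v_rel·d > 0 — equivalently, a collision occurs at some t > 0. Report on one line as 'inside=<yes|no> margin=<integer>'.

d = (18, 1),  |d|² = 325;  R = 7+8 = 15,  c = 325−15² = 100
v_rel = (-4, 2),  |v_rel|² = 20;  v_rel·d = (-4)·(18) + (2)·(1) = -70
20·t² + 140·t + 100 = 0  ⇒  m = (-70)² − 20·100 = 2900
m = 2900 > 0,  v_rel·d = -70 < 0  ⇒  outside

inside=no margin=2900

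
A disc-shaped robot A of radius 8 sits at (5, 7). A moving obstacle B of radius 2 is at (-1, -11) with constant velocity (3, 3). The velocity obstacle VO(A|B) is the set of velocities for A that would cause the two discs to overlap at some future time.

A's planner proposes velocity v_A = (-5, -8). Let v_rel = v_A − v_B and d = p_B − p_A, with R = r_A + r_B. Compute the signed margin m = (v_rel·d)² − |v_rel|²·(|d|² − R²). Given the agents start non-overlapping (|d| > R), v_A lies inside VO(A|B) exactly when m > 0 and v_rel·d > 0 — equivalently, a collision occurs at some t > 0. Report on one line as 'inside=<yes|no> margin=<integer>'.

d = (-6, -18),  |d|² = 360;  R = 8+2 = 10,  c = 360−10² = 260
v_rel = (-8, -11),  |v_rel|² = 185;  v_rel·d = (-8)·(-6) + (-11)·(-18) = 246
185·t² − 492·t + 260 = 0  ⇒  m = 246² − 185·260 = 12416
m = 12416 > 0,  v_rel·d = 246 > 0  ⇒  inside

inside=yes margin=12416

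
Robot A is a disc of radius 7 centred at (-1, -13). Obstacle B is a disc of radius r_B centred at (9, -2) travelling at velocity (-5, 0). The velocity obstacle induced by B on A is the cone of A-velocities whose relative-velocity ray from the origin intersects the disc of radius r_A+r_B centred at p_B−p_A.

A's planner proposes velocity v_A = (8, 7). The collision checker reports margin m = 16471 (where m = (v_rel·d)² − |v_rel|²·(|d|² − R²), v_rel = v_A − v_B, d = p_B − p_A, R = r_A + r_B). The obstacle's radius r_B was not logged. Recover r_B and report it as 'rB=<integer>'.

m = 16471
d = (10, 11);  v_rel = (13, 7),  |v_rel|² = 218
v_rel×d = (13)·(11) − (7)·(10) = 73
since m = R²·218 − 73²:  R² = (5329 + 16471) / 218 = 100
R = √100 = 10  ⇒  r_B = 10 − 7 = 3

rB=3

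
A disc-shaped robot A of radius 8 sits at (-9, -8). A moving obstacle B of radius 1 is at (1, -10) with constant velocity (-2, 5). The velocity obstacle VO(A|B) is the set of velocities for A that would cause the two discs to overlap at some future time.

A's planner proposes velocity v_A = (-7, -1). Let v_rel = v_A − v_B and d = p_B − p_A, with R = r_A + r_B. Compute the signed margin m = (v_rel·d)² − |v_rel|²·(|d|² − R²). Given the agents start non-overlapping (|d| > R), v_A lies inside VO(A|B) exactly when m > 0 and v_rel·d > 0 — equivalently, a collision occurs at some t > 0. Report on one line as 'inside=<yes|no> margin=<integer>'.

d = (10, -2),  |d|² = 104;  R = 8+1 = 9,  c = 104−9² = 23
v_rel = (-5, -6),  |v_rel|² = 61;  v_rel·d = (-5)·(10) + (-6)·(-2) = -38
61·t² + 76·t + 23 = 0  ⇒  m = (-38)² − 61·23 = 41
m = 41 > 0,  v_rel·d = -38 < 0  ⇒  outside

inside=no margin=41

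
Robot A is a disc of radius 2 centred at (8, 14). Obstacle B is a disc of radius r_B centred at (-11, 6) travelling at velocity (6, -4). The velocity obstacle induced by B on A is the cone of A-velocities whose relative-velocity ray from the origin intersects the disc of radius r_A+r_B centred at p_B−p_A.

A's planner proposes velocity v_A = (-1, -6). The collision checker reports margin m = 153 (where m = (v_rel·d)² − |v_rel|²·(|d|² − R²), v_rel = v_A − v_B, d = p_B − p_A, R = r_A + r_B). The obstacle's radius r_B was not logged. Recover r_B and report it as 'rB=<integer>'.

m = 153
d = (-19, -8);  v_rel = (-7, -2),  |v_rel|² = 53
v_rel×d = (-7)·(-8) − (-2)·(-19) = 18
since m = R²·53 − 18²:  R² = (324 + 153) / 53 = 9
R = √9 = 3  ⇒  r_B = 3 − 2 = 1

rB=1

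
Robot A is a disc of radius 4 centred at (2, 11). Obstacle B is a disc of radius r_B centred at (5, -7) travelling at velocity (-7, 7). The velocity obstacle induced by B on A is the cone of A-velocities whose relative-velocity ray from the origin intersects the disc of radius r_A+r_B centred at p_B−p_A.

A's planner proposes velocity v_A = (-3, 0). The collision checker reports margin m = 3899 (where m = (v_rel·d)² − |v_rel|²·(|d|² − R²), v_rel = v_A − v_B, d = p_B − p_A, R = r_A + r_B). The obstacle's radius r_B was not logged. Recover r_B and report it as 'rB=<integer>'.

m = 3899
d = (3, -18);  v_rel = (4, -7),  |v_rel|² = 65
v_rel×d = (4)·(-18) − (-7)·(3) = -51
since m = R²·65 − (-51)²:  R² = (2601 + 3899) / 65 = 100
R = √100 = 10  ⇒  r_B = 10 − 4 = 6

rB=6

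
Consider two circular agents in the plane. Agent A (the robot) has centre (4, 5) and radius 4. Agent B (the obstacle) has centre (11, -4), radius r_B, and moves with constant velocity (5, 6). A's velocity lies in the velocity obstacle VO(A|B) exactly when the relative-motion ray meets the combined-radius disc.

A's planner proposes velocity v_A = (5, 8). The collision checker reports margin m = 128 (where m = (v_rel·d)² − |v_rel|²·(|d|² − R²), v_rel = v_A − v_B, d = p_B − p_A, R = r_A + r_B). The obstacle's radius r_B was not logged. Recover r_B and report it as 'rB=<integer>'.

m = 128
d = (7, -9);  v_rel = (0, 2),  |v_rel|² = 4
v_rel×d = (0)·(-9) − (2)·(7) = -14
since m = R²·4 − (-14)²:  R² = (196 + 128) / 4 = 81
R = √81 = 9  ⇒  r_B = 9 − 4 = 5

rB=5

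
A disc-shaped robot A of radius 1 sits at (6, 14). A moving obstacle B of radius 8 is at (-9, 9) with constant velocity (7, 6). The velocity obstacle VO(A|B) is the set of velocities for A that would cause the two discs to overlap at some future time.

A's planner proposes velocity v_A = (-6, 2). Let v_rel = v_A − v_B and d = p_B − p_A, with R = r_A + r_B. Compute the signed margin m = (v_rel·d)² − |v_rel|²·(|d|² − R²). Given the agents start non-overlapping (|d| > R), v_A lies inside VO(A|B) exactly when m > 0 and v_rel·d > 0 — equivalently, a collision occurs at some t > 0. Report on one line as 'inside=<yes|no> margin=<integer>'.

d = (-15, -5),  |d|² = 250;  R = 1+8 = 9,  c = 250−9² = 169
v_rel = (-13, -4),  |v_rel|² = 185;  v_rel·d = (-13)·(-15) + (-4)·(-5) = 215
185·t² − 430·t + 169 = 0  ⇒  m = 215² − 185·169 = 14960
m = 14960 > 0,  v_rel·d = 215 > 0  ⇒  inside

inside=yes margin=14960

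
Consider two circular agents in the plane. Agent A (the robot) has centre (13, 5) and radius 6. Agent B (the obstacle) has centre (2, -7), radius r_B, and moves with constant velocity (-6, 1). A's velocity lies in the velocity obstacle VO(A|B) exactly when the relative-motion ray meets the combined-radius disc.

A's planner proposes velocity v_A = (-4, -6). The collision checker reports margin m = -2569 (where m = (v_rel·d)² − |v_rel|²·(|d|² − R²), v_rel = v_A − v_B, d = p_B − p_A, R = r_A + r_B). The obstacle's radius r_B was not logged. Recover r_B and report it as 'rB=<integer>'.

m = -2569
d = (-11, -12);  v_rel = (2, -7),  |v_rel|² = 53
v_rel×d = (2)·(-12) − (-7)·(-11) = -101
since m = R²·53 − (-101)²:  R² = (10201 + -2569) / 53 = 144
R = √144 = 12  ⇒  r_B = 12 − 6 = 6

rB=6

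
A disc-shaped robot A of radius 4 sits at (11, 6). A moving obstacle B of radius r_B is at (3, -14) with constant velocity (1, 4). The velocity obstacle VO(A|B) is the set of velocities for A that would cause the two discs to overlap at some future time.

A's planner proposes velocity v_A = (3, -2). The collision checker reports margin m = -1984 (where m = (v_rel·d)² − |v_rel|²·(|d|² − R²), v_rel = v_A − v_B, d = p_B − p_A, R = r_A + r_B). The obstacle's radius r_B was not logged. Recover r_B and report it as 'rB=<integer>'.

m = -1984
d = (-8, -20);  v_rel = (2, -6),  |v_rel|² = 40
v_rel×d = (2)·(-20) − (-6)·(-8) = -88
since m = R²·40 − (-88)²:  R² = (7744 + -1984) / 40 = 144
R = √144 = 12  ⇒  r_B = 12 − 4 = 8

rB=8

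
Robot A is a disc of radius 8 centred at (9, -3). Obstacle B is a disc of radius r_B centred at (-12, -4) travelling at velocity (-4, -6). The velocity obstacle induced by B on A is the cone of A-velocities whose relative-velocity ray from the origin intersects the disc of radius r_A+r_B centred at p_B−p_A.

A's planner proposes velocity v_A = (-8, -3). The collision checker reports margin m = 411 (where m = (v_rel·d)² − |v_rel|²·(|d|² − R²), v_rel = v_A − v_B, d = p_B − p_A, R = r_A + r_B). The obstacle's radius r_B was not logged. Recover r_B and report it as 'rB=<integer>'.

m = 411
d = (-21, -1);  v_rel = (-4, 3),  |v_rel|² = 25
v_rel×d = (-4)·(-1) − (3)·(-21) = 67
since m = R²·25 − 67²:  R² = (4489 + 411) / 25 = 196
R = √196 = 14  ⇒  r_B = 14 − 8 = 6

rB=6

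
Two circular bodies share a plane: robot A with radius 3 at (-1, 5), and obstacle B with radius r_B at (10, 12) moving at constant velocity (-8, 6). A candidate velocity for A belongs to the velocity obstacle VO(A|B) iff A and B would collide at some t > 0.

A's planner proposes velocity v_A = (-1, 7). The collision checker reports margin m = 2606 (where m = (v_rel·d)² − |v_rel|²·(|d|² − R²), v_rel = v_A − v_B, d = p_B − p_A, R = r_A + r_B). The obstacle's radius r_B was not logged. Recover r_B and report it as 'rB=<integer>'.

m = 2606
d = (11, 7);  v_rel = (7, 1),  |v_rel|² = 50
v_rel×d = (7)·(7) − (1)·(11) = 38
since m = R²·50 − 38²:  R² = (1444 + 2606) / 50 = 81
R = √81 = 9  ⇒  r_B = 9 − 3 = 6

rB=6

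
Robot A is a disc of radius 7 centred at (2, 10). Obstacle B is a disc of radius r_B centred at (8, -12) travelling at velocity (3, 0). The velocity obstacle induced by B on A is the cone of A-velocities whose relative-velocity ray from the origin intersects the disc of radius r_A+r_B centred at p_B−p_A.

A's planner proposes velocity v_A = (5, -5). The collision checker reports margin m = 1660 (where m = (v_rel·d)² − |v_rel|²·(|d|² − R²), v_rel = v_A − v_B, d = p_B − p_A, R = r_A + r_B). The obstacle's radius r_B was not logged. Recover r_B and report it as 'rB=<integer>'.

m = 1660
d = (6, -22);  v_rel = (2, -5),  |v_rel|² = 29
v_rel×d = (2)·(-22) − (-5)·(6) = -14
since m = R²·29 − (-14)²:  R² = (196 + 1660) / 29 = 64
R = √64 = 8  ⇒  r_B = 8 − 7 = 1

rB=1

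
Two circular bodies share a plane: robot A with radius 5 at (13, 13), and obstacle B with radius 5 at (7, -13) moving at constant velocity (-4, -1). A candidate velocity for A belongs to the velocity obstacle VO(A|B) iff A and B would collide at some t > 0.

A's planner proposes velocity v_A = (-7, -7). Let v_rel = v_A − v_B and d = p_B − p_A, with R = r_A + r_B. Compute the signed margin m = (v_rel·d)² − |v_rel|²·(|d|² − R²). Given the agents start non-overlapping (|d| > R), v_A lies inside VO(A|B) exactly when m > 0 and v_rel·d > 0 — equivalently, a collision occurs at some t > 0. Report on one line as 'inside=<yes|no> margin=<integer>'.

d = (-6, -26),  |d|² = 712;  R = 5+5 = 10,  c = 712−10² = 612
v_rel = (-3, -6),  |v_rel|² = 45;  v_rel·d = (-3)·(-6) + (-6)·(-26) = 174
45·t² − 348·t + 612 = 0  ⇒  m = 174² − 45·612 = 2736
m = 2736 > 0,  v_rel·d = 174 > 0  ⇒  inside

inside=yes margin=2736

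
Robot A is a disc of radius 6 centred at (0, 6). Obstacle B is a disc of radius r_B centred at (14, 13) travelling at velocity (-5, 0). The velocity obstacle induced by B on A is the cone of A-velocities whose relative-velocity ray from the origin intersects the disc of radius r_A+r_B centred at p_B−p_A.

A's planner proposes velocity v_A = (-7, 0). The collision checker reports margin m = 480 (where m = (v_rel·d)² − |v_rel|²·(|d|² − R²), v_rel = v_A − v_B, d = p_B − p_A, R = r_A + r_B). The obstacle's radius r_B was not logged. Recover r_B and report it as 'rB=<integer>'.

m = 480
d = (14, 7);  v_rel = (-2, 0),  |v_rel|² = 4
v_rel×d = (-2)·(7) − (0)·(14) = -14
since m = R²·4 − (-14)²:  R² = (196 + 480) / 4 = 169
R = √169 = 13  ⇒  r_B = 13 − 6 = 7

rB=7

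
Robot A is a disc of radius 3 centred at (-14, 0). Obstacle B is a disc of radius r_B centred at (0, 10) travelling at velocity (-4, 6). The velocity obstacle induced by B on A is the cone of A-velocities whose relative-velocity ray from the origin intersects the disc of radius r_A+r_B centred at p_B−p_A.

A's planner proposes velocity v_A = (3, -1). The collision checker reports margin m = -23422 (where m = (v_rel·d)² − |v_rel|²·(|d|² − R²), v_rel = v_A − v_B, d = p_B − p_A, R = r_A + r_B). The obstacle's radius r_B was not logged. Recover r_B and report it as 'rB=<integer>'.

m = -23422
d = (14, 10);  v_rel = (7, -7),  |v_rel|² = 98
v_rel×d = (7)·(10) − (-7)·(14) = 168
since m = R²·98 − 168²:  R² = (28224 + -23422) / 98 = 49
R = √49 = 7  ⇒  r_B = 7 − 3 = 4

rB=4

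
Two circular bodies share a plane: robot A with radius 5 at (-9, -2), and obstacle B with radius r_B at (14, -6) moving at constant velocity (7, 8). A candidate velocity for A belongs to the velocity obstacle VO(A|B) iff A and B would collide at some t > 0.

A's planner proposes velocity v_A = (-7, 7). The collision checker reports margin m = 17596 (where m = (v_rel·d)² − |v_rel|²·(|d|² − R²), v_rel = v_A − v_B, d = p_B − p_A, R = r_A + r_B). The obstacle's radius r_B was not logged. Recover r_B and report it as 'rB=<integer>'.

m = 17596
d = (23, -4);  v_rel = (-14, -1),  |v_rel|² = 197
v_rel×d = (-14)·(-4) − (-1)·(23) = 79
since m = R²·197 − 79²:  R² = (6241 + 17596) / 197 = 121
R = √121 = 11  ⇒  r_B = 11 − 5 = 6

rB=6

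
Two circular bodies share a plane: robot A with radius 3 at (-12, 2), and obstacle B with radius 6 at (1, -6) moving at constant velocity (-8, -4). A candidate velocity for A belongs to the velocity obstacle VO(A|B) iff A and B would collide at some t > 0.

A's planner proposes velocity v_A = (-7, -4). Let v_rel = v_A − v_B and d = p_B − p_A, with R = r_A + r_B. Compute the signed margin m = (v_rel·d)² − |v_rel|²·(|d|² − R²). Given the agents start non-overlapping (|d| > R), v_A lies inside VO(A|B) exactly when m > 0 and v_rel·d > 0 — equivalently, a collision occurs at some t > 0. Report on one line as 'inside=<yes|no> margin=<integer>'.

d = (13, -8),  |d|² = 233;  R = 3+6 = 9,  c = 233−9² = 152
v_rel = (1, 0),  |v_rel|² = 1;  v_rel·d = (1)·(13) + (0)·(-8) = 13
1·t² − 26·t + 152 = 0  ⇒  m = 13² − 1·152 = 17
m = 17 > 0,  v_rel·d = 13 > 0  ⇒  inside

inside=yes margin=17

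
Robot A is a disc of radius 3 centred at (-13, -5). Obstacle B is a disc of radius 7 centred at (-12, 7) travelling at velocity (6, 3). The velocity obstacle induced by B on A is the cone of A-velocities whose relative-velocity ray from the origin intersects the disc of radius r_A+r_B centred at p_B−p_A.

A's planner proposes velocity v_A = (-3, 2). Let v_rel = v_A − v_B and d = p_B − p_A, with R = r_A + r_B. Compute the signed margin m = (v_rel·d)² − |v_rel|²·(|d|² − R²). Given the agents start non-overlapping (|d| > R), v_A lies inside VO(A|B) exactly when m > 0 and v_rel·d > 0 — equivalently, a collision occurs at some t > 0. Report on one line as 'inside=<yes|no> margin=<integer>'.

d = (1, 12),  |d|² = 145;  R = 3+7 = 10,  c = 145−10² = 45
v_rel = (-9, -1),  |v_rel|² = 82;  v_rel·d = (-9)·(1) + (-1)·(12) = -21
82·t² + 42·t + 45 = 0  ⇒  m = (-21)² − 82·45 = -3249
m = -3249 < 0,  v_rel·d = -21 < 0  ⇒  outside

inside=no margin=-3249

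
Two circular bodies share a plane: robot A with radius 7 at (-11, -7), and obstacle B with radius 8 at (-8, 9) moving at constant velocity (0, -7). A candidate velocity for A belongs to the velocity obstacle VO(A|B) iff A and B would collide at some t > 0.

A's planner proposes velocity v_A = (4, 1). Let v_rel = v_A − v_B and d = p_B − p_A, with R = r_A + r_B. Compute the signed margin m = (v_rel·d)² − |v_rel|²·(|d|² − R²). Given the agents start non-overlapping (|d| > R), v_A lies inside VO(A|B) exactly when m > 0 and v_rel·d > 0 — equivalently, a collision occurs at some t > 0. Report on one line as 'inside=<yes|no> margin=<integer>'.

d = (3, 16),  |d|² = 265;  R = 7+8 = 15,  c = 265−15² = 40
v_rel = (4, 8),  |v_rel|² = 80;  v_rel·d = (4)·(3) + (8)·(16) = 140
80·t² − 280·t + 40 = 0  ⇒  m = 140² − 80·40 = 16400
m = 16400 > 0,  v_rel·d = 140 > 0  ⇒  inside

inside=yes margin=16400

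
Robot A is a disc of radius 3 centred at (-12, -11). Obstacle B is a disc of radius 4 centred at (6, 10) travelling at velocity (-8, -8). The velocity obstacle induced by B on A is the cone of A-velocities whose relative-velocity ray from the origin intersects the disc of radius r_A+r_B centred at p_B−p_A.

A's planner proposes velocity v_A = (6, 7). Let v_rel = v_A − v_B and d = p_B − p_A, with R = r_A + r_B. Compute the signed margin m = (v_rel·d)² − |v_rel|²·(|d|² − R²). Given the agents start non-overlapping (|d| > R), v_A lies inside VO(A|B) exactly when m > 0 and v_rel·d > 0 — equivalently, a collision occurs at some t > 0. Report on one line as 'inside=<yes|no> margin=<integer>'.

d = (18, 21),  |d|² = 765;  R = 3+4 = 7,  c = 765−7² = 716
v_rel = (14, 15),  |v_rel|² = 421;  v_rel·d = (14)·(18) + (15)·(21) = 567
421·t² − 1134·t + 716 = 0  ⇒  m = 567² − 421·716 = 20053
m = 20053 > 0,  v_rel·d = 567 > 0  ⇒  inside

inside=yes margin=20053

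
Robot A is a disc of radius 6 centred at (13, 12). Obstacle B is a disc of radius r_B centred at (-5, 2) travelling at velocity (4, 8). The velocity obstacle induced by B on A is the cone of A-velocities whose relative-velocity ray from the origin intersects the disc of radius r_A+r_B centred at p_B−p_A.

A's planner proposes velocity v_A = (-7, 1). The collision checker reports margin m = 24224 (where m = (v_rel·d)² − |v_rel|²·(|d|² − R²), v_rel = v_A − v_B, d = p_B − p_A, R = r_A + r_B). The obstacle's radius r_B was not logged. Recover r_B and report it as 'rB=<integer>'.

m = 24224
d = (-18, -10);  v_rel = (-11, -7),  |v_rel|² = 170
v_rel×d = (-11)·(-10) − (-7)·(-18) = -16
since m = R²·170 − (-16)²:  R² = (256 + 24224) / 170 = 144
R = √144 = 12  ⇒  r_B = 12 − 6 = 6

rB=6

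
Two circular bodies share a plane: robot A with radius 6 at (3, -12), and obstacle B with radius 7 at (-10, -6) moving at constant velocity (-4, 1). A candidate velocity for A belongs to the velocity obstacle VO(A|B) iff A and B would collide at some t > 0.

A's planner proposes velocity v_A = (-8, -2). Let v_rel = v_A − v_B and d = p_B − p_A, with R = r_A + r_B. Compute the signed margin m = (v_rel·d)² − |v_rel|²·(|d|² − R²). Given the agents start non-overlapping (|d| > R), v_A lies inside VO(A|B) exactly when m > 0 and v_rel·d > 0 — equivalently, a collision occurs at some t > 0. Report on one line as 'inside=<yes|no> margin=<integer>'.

d = (-13, 6),  |d|² = 205;  R = 6+7 = 13,  c = 205−13² = 36
v_rel = (-4, -3),  |v_rel|² = 25;  v_rel·d = (-4)·(-13) + (-3)·(6) = 34
25·t² − 68·t + 36 = 0  ⇒  m = 34² − 25·36 = 256
m = 256 > 0,  v_rel·d = 34 > 0  ⇒  inside

inside=yes margin=256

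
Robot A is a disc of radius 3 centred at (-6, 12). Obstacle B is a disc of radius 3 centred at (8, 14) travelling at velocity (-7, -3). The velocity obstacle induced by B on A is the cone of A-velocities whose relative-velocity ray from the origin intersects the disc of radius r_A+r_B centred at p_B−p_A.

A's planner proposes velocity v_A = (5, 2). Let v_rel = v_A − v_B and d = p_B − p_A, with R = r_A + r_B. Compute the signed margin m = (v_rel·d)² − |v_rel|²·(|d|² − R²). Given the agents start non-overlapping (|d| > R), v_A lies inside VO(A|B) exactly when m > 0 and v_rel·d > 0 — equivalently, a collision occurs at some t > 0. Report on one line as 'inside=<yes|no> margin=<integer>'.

d = (14, 2),  |d|² = 200;  R = 3+3 = 6,  c = 200−6² = 164
v_rel = (12, 5),  |v_rel|² = 169;  v_rel·d = (12)·(14) + (5)·(2) = 178
169·t² − 356·t + 164 = 0  ⇒  m = 178² − 169·164 = 3968
m = 3968 > 0,  v_rel·d = 178 > 0  ⇒  inside

inside=yes margin=3968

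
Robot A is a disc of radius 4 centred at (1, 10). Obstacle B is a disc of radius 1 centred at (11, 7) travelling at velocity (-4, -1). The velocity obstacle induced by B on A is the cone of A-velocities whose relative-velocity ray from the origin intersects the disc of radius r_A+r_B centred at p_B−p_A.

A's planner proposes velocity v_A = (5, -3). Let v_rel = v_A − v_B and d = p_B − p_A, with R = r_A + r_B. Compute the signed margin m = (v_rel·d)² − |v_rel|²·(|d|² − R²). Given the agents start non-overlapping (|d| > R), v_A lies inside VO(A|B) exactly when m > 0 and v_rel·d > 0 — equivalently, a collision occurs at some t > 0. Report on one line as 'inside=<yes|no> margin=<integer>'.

d = (10, -3),  |d|² = 109;  R = 4+1 = 5,  c = 109−5² = 84
v_rel = (9, -2),  |v_rel|² = 85;  v_rel·d = (9)·(10) + (-2)·(-3) = 96
85·t² − 192·t + 84 = 0  ⇒  m = 96² − 85·84 = 2076
m = 2076 > 0,  v_rel·d = 96 > 0  ⇒  inside

inside=yes margin=2076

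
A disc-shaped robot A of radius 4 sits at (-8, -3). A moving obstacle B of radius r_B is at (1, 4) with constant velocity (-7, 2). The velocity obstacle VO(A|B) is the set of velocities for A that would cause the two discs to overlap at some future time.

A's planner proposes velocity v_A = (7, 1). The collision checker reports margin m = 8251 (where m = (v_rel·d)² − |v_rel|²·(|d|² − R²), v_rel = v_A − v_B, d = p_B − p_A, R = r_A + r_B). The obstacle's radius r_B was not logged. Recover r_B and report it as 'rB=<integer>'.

m = 8251
d = (9, 7);  v_rel = (14, -1),  |v_rel|² = 197
v_rel×d = (14)·(7) − (-1)·(9) = 107
since m = R²·197 − 107²:  R² = (11449 + 8251) / 197 = 100
R = √100 = 10  ⇒  r_B = 10 − 4 = 6

rB=6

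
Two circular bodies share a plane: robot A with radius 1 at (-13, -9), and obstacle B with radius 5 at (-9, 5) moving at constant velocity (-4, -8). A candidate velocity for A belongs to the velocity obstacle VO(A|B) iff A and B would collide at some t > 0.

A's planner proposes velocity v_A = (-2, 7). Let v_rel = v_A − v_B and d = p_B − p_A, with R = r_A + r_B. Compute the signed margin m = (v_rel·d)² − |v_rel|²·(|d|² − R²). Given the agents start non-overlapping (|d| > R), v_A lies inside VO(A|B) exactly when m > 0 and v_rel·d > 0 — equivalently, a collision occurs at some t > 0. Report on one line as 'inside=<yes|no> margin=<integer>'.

d = (4, 14),  |d|² = 212;  R = 1+5 = 6,  c = 212−6² = 176
v_rel = (2, 15),  |v_rel|² = 229;  v_rel·d = (2)·(4) + (15)·(14) = 218
229·t² − 436·t + 176 = 0  ⇒  m = 218² − 229·176 = 7220
m = 7220 > 0,  v_rel·d = 218 > 0  ⇒  inside

inside=yes margin=7220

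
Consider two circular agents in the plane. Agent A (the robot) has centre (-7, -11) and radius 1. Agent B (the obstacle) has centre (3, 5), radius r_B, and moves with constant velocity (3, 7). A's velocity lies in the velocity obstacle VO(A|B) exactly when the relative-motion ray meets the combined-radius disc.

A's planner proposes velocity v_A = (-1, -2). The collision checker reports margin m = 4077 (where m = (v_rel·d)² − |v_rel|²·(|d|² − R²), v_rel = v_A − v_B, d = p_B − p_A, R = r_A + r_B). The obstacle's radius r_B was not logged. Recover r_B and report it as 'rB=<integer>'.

m = 4077
d = (10, 16);  v_rel = (-4, -9),  |v_rel|² = 97
v_rel×d = (-4)·(16) − (-9)·(10) = 26
since m = R²·97 − 26²:  R² = (676 + 4077) / 97 = 49
R = √49 = 7  ⇒  r_B = 7 − 1 = 6

rB=6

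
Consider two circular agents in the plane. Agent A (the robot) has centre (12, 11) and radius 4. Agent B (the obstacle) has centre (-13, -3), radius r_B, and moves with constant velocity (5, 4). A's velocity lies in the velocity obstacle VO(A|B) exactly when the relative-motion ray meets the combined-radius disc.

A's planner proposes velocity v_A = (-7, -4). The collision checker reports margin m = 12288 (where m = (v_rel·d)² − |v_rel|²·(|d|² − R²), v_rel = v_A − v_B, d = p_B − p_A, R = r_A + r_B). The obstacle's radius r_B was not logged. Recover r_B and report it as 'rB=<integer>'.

m = 12288
d = (-25, -14);  v_rel = (-12, -8),  |v_rel|² = 208
v_rel×d = (-12)·(-14) − (-8)·(-25) = -32
since m = R²·208 − (-32)²:  R² = (1024 + 12288) / 208 = 64
R = √64 = 8  ⇒  r_B = 8 − 4 = 4

rB=4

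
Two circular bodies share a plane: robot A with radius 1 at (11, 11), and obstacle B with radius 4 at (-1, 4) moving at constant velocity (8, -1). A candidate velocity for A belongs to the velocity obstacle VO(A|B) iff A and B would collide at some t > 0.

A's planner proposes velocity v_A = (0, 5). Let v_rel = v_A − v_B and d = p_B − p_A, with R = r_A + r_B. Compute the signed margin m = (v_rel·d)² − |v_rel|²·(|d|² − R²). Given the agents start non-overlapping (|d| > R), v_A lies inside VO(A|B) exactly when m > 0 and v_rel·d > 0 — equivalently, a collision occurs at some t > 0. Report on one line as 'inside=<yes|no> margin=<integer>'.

d = (-12, -7),  |d|² = 193;  R = 1+4 = 5,  c = 193−5² = 168
v_rel = (-8, 6),  |v_rel|² = 100;  v_rel·d = (-8)·(-12) + (6)·(-7) = 54
100·t² − 108·t + 168 = 0  ⇒  m = 54² − 100·168 = -13884
m = -13884 < 0,  v_rel·d = 54 > 0  ⇒  outside

inside=no margin=-13884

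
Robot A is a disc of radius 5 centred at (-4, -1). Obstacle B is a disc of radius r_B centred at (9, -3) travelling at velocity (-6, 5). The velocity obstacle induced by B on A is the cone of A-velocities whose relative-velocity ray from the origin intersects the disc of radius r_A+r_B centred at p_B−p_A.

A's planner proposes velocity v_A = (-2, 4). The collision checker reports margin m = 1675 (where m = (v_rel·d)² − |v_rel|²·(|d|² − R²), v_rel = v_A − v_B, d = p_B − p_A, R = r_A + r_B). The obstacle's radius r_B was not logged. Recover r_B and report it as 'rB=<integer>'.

m = 1675
d = (13, -2);  v_rel = (4, -1),  |v_rel|² = 17
v_rel×d = (4)·(-2) − (-1)·(13) = 5
since m = R²·17 − 5²:  R² = (25 + 1675) / 17 = 100
R = √100 = 10  ⇒  r_B = 10 − 5 = 5

rB=5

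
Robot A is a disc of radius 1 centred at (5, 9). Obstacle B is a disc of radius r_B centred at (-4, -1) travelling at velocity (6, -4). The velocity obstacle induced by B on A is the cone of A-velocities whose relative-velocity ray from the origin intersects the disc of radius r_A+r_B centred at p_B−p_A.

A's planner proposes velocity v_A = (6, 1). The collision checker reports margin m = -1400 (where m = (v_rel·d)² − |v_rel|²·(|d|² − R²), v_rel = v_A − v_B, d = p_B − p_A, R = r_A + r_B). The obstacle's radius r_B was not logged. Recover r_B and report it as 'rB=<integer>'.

m = -1400
d = (-9, -10);  v_rel = (0, 5),  |v_rel|² = 25
v_rel×d = (0)·(-10) − (5)·(-9) = 45
since m = R²·25 − 45²:  R² = (2025 + -1400) / 25 = 25
R = √25 = 5  ⇒  r_B = 5 − 1 = 4

rB=4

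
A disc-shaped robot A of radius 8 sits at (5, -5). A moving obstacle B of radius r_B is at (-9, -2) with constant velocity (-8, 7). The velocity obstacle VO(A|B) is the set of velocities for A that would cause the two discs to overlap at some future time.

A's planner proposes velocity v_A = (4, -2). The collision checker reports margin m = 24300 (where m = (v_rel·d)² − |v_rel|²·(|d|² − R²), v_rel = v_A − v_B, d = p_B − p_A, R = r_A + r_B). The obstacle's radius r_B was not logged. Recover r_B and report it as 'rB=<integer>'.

m = 24300
d = (-14, 3);  v_rel = (12, -9),  |v_rel|² = 225
v_rel×d = (12)·(3) − (-9)·(-14) = -90
since m = R²·225 − (-90)²:  R² = (8100 + 24300) / 225 = 144
R = √144 = 12  ⇒  r_B = 12 − 8 = 4

rB=4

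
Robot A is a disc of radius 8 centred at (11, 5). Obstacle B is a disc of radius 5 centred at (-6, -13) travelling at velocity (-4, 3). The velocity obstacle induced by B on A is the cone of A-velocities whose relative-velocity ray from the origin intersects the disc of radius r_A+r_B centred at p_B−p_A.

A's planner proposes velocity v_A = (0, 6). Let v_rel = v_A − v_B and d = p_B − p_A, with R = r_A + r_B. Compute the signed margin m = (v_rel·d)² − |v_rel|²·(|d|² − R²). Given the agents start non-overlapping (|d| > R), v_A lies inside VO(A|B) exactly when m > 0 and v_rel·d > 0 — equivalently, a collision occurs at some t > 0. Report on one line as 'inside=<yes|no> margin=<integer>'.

d = (-17, -18),  |d|² = 613;  R = 8+5 = 13,  c = 613−13² = 444
v_rel = (4, 3),  |v_rel|² = 25;  v_rel·d = (4)·(-17) + (3)·(-18) = -122
25·t² + 244·t + 444 = 0  ⇒  m = (-122)² − 25·444 = 3784
m = 3784 > 0,  v_rel·d = -122 < 0  ⇒  outside

inside=no margin=3784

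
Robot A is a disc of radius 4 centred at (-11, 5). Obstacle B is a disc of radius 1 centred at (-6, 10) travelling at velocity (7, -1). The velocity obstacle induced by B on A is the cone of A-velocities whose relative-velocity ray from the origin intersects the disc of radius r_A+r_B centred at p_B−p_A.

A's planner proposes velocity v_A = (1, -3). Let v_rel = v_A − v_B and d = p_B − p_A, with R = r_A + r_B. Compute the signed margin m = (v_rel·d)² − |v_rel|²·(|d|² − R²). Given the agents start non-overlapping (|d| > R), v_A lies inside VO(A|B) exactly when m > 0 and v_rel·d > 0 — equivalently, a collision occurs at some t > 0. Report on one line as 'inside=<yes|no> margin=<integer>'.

d = (5, 5),  |d|² = 50;  R = 4+1 = 5,  c = 50−5² = 25
v_rel = (-6, -2),  |v_rel|² = 40;  v_rel·d = (-6)·(5) + (-2)·(5) = -40
40·t² + 80·t + 25 = 0  ⇒  m = (-40)² − 40·25 = 600
m = 600 > 0,  v_rel·d = -40 < 0  ⇒  outside

inside=no margin=600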